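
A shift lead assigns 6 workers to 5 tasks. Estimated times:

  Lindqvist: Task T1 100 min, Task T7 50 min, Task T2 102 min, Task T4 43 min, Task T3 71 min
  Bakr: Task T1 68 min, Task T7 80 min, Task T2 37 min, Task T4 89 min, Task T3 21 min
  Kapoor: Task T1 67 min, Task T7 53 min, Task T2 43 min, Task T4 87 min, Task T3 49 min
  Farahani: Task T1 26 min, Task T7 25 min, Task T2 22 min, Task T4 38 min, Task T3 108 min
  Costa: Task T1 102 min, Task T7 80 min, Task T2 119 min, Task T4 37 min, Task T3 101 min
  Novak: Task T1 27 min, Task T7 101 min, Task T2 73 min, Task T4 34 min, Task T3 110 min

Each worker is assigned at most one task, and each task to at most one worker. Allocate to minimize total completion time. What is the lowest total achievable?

Optimal: Novak→Task T1 (27 min), Farahani→Task T7 (25 min), Kapoor→Task T2 (43 min), Costa→Task T4 (37 min), Bakr→Task T3 (21 min) — total 27+25+43+37+21 = 153 min.
Min-entry greedy (repeatedly take the single cheapest remaining cell) gives 157 min, worse by 4.
Next-best assignment: Novak→Task T1, Lindqvist→Task T7, Farahani→Task T2, Costa→Task T4, Bakr→Task T3 = 157 min.
Swapping Novak↔Bakr (Novak→Task T3 110 min, Bakr→Task T1 68 min) adds 130.

Minimum total: 153 min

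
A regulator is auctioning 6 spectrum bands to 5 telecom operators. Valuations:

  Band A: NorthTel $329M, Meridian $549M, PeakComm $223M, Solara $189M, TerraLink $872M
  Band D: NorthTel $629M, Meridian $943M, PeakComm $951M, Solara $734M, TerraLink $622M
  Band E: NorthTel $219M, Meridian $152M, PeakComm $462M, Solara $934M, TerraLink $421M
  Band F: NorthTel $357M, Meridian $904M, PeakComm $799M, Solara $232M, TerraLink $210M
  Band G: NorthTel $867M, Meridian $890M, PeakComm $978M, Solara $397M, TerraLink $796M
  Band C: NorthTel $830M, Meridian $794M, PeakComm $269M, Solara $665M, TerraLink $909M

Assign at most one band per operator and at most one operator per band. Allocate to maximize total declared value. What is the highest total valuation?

Max total: $4565M

This is a one-to-one assignment (maximum-weight bipartite matching).
Optimal: NorthTel→Band G ($867M), Meridian→Band F ($904M), PeakComm→Band D ($951M), Solara→Band E ($934M), TerraLink→Band C ($909M) — total 867+904+951+934+909 = $4565M.
Next-best assignment: NorthTel→Band C, Meridian→Band D, PeakComm→Band G, Solara→Band E, TerraLink→Band A = $4557M.
Swapping PeakComm↔TerraLink (PeakComm→Band C $269M, TerraLink→Band D $622M) loses 969.
Every other assignment is strictly worse.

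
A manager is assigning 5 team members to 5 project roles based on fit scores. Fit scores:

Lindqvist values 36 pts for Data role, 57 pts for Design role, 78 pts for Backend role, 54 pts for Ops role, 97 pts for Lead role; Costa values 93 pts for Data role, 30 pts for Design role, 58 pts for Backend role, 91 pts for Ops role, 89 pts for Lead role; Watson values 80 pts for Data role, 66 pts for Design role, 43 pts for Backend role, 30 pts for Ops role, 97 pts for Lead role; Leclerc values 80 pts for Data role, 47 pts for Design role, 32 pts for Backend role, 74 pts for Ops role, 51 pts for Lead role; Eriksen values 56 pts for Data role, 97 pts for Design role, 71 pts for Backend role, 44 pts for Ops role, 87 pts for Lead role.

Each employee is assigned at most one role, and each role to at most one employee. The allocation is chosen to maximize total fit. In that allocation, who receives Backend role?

Lindqvist receives Backend role.

Optimal: Lindqvist→Backend role (78 pts), Costa→Ops role (91 pts), Watson→Lead role (97 pts), Leclerc→Data role (80 pts), Eriksen→Design role (97 pts) — total 78+91+97+80+97 = 443 pts.
Row-greedy (each employee in turn takes its best remaining role) gives 401 pts, worse by 42.
Checked against all permutations: 443 pts is optimal.
Lindqvist's own top role is Lead role (97 pts), but forcing Lindqvist→Lead role and reassigning the rest optimally gives only 408 pts — worse by 35.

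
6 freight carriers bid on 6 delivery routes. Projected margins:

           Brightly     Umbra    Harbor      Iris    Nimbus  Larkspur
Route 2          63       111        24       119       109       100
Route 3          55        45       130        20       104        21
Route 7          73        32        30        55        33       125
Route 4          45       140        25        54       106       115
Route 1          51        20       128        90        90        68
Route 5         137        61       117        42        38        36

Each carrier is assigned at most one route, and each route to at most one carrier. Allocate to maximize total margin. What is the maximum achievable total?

Maximum total: $753k

Optimal: Brightly→Route 5 ($137k), Umbra→Route 4 ($140k), Harbor→Route 1 ($128k), Iris→Route 2 ($119k), Nimbus→Route 3 ($104k), Larkspur→Route 7 ($125k) — total 137+140+128+119+104+125 = $753k.
Column-greedy (each route in turn goes to its best remaining carrier) gives $741k, worse by 12.
Next-best assignment: Brightly→Route 5, Umbra→Route 4, Harbor→Route 3, Iris→Route 2, Nimbus→Route 1, Larkspur→Route 7 = $741k.
Swapping Iris↔Harbor (Iris→Route 1 $90k, Harbor→Route 2 $24k) loses 133.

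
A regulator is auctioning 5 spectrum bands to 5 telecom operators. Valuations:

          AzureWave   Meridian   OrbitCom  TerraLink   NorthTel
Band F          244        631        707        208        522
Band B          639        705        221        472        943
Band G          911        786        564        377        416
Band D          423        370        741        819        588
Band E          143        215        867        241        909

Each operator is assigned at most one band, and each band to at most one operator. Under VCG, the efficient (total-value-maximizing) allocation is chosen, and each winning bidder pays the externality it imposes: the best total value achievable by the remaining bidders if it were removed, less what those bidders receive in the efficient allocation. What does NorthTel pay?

NorthTel pays $74M.

Efficient allocation: AzureWave→Band G ($911M), Meridian→Band F ($631M), OrbitCom→Band E ($867M), TerraLink→Band D ($819M), NorthTel→Band B ($943M); total welfare W = $4171M.
NorthTel receives Band B at value $943M, so the others get W − 943 = $3228M.
Without NorthTel: best allocation of the remaining 4 bidders over all 5 bands is AzureWave→Band G ($911M), Meridian→Band B ($705M), OrbitCom→Band E ($867M), TerraLink→Band D ($819M), total $3302M.
VCG payment = (others' best without NorthTel) − (others' welfare with NorthTel) = 3302 − 3228 = $74M.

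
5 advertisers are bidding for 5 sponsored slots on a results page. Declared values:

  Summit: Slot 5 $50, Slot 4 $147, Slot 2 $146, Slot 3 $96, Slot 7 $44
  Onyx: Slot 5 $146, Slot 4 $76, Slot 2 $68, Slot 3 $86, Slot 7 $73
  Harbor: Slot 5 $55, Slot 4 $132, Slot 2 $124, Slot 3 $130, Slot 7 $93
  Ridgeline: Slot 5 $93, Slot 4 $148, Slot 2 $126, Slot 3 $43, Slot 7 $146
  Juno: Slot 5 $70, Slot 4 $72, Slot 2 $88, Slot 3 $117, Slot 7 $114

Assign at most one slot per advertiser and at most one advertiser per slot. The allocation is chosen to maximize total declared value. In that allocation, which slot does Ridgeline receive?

Ridgeline receives Slot 7.

Optimal: Summit→Slot 2 ($146), Onyx→Slot 5 ($146), Harbor→Slot 4 ($132), Ridgeline→Slot 7 ($146), Juno→Slot 3 ($117) — total 146+146+132+146+117 = $687.
Max-entry greedy (repeatedly take the single best remaining cell) gives $684, worse by 3.
Checked against all permutations: $687 is optimal.
Ridgeline's own top slot is Slot 4 ($148), but forcing Ridgeline→Slot 4 and reassigning the rest optimally gives only $684 — worse by 3.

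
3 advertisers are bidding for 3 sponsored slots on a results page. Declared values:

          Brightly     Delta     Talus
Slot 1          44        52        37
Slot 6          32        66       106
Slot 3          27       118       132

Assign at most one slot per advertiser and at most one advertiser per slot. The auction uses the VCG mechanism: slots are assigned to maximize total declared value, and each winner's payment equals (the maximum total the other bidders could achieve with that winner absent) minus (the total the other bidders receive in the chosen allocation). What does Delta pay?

Delta pays $26.

Efficient allocation: Brightly→Slot 1 ($44), Delta→Slot 3 ($118), Talus→Slot 6 ($106); total welfare W = $268.
Delta receives Slot 3 at value $118, so the others get W − 118 = $150.
Without Delta: best allocation of the remaining 2 bidders over all 3 slots is Brightly→Slot 1 ($44), Talus→Slot 3 ($132), total $176.
VCG payment = (others' best without Delta) − (others' welfare with Delta) = 176 − 150 = $26.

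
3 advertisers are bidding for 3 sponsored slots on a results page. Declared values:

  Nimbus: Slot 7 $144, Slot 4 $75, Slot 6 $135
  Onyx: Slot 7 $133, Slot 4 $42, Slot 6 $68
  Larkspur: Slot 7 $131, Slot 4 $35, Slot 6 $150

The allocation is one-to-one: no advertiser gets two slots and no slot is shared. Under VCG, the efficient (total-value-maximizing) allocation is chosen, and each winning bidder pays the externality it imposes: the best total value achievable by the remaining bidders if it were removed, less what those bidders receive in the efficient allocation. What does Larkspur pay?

Efficient allocation: Nimbus→Slot 4 ($75), Onyx→Slot 7 ($133), Larkspur→Slot 6 ($150); total welfare W = $358.
Larkspur receives Slot 6 at value $150, so the others get W − 150 = $208.
Without Larkspur: best allocation of the remaining 2 bidders over all 3 slots is Nimbus→Slot 6 ($135), Onyx→Slot 7 ($133), total $268.
VCG payment = (others' best without Larkspur) − (others' welfare with Larkspur) = 268 − 208 = $60.

Larkspur pays $60.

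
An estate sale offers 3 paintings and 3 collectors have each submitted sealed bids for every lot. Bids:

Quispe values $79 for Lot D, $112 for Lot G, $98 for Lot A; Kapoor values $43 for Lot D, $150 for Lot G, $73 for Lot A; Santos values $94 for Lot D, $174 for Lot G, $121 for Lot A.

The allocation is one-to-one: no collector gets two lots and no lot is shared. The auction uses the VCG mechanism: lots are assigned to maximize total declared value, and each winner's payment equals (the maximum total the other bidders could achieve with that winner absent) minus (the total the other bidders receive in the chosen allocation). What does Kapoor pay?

Efficient allocation: Quispe→Lot D ($79), Kapoor→Lot G ($150), Santos→Lot A ($121); total welfare W = $350.
Kapoor receives Lot G at value $150, so the others get W − 150 = $200.
Without Kapoor: best allocation of the remaining 2 bidders over all 3 lots is Quispe→Lot A ($98), Santos→Lot G ($174), total $272.
VCG payment = (others' best without Kapoor) − (others' welfare with Kapoor) = 272 − 200 = $72.

Kapoor pays $72.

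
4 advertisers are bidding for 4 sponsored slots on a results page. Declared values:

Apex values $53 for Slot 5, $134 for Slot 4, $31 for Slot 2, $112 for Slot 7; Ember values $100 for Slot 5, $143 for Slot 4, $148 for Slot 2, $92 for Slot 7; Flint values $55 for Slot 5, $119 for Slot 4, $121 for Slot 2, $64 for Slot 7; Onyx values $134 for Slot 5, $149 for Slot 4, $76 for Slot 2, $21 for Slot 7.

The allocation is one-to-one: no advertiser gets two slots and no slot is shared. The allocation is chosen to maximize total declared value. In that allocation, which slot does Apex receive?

This is the linear assignment problem.
Optimal: Apex→Slot 7 ($112), Ember→Slot 2 ($148), Flint→Slot 4 ($119), Onyx→Slot 5 ($134) — total 112+148+119+134 = $513.
Max-entry greedy (repeatedly take the single best remaining cell) gives $464, worse by 49.
Swapping Apex↔Ember (Apex→Slot 2 $31, Ember→Slot 7 $92) loses 137.
Apex's own top slot is Slot 4 ($134), but forcing Apex→Slot 4 and reassigning the rest optimally gives only $481 — worse by 32.

Apex receives Slot 7.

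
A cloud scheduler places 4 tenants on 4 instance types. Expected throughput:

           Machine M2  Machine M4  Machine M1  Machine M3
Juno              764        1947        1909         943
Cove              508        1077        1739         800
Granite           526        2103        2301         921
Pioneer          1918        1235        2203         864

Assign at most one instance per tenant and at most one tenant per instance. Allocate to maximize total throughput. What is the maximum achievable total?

Max total: 6966 ops/s

Optimal: Juno→Machine M4 (1947 ops/s), Cove→Machine M3 (800 ops/s), Granite→Machine M1 (2301 ops/s), Pioneer→Machine M2 (1918 ops/s) — total 1947+800+2301+1918 = 6966 ops/s.
Column-greedy (each instance in turn goes to its best remaining tenant) gives 6730 ops/s, worse by 236.
Checked against all permutations: 6966 ops/s is optimal.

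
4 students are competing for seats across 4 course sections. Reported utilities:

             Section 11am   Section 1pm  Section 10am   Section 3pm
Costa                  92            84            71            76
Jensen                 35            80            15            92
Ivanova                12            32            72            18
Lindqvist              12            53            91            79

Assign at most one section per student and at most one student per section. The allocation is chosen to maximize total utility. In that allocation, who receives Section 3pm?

Lindqvist receives Section 3pm.

Optimal: Costa→Section 11am (92 points), Jensen→Section 1pm (80 points), Ivanova→Section 10am (72 points), Lindqvist→Section 3pm (79 points) — total 92+80+72+79 = 323 points.
Column-greedy (each section in turn goes to its best remaining student) gives 281 points, worse by 42.
Swapping Jensen↔Lindqvist (Jensen→Section 3pm 92 points, Lindqvist→Section 1pm 53 points) loses 14.
No other one-to-one assignment exceeds 323 points.
Lindqvist's own top section is Section 10am (91 points), but forcing Lindqvist→Section 10am and reassigning the rest optimally gives only 307 points — worse by 16.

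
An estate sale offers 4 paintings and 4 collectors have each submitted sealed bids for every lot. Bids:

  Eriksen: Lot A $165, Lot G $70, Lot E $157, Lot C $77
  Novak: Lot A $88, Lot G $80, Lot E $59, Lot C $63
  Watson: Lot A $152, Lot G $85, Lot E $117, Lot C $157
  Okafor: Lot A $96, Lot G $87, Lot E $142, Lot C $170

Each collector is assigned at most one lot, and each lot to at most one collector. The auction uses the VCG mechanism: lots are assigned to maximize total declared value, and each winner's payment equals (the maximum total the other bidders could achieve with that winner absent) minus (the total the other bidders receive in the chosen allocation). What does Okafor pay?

Efficient allocation: Eriksen→Lot E ($157), Novak→Lot G ($80), Watson→Lot A ($152), Okafor→Lot C ($170); total welfare W = $559.
Okafor receives Lot C at value $170, so the others get W − 170 = $389.
Without Okafor: best allocation of the remaining 3 bidders over all 4 lots is Eriksen→Lot A ($165), Novak→Lot G ($80), Watson→Lot C ($157), total $402.
VCG payment = (others' best without Okafor) − (others' welfare with Okafor) = 402 − 389 = $13.

Okafor pays $13.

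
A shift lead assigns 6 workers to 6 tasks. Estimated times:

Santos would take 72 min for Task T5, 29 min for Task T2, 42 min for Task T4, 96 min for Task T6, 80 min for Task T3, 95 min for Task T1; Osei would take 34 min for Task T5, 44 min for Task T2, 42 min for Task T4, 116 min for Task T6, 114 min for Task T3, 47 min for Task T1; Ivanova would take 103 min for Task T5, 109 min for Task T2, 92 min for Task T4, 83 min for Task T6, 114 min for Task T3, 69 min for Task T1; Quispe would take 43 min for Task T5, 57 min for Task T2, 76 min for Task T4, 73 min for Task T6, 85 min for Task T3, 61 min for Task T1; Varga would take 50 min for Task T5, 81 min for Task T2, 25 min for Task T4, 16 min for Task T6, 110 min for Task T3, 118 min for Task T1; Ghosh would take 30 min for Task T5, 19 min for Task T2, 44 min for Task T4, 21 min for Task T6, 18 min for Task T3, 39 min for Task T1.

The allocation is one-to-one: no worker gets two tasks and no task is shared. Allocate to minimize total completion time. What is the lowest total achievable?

Optimal: Santos→Task T2 (29 min), Osei→Task T4 (42 min), Ivanova→Task T1 (69 min), Quispe→Task T5 (43 min), Varga→Task T6 (16 min), Ghosh→Task T3 (18 min) — total 29+42+69+43+16+18 = 217 min.
Row-greedy (each worker in turn takes its cheapest remaining task) gives 248 min, worse by 31.
Next-best assignment: Santos→Task T4, Osei→Task T2, Ivanova→Task T1, Quispe→Task T5, Varga→Task T6, Ghosh→Task T3 = 232 min.
Checked against all permutations: 217 min is optimal.

Minimum total: 217 min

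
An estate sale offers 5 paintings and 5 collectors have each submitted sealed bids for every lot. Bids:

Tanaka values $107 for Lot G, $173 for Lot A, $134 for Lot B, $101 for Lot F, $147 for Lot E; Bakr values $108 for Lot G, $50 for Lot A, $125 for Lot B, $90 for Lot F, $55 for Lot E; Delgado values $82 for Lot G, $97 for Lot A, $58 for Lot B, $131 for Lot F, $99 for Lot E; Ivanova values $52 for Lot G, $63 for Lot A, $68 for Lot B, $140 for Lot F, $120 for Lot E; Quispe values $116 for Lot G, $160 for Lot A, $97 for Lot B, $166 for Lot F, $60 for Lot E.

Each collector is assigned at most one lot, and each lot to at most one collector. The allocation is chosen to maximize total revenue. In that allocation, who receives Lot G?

Delgado receives Lot G.

Treat this as an assignment problem: match each collector to one lot.
Optimal: Tanaka→Lot A ($173), Bakr→Lot B ($125), Delgado→Lot G ($82), Ivanova→Lot E ($120), Quispe→Lot F ($166) — total 173+125+82+120+166 = $666.
Row-greedy (each collector in turn takes its best remaining lot) gives $665, worse by 1.
Next-best assignment: Tanaka→Lot A, Bakr→Lot B, Delgado→Lot F, Ivanova→Lot E, Quispe→Lot G = $665.
Checked against all permutations: $666 is optimal.
Delgado's own top lot is Lot F ($131), but forcing Delgado→Lot F and reassigning the rest optimally gives only $665 — worse by 1.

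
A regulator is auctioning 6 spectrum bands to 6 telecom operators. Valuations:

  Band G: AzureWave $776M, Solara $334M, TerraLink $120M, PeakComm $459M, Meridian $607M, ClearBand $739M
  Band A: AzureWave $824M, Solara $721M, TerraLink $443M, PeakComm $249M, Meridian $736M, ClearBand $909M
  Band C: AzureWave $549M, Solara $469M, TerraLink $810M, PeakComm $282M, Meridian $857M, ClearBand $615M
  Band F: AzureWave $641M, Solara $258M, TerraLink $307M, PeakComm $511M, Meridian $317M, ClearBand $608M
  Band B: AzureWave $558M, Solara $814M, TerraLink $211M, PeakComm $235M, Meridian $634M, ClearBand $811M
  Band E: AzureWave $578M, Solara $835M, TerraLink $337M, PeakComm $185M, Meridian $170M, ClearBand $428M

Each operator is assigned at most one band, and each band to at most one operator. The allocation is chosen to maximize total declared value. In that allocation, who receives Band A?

Treat this as an assignment problem: match each operator to one band.
Optimal: AzureWave→Band G ($776M), Solara→Band E ($835M), TerraLink→Band C ($810M), PeakComm→Band F ($511M), Meridian→Band A ($736M), ClearBand→Band B ($811M) — total 776+835+810+511+736+811 = $4479M.
Column-greedy (each band in turn goes to its best remaining operator) gives $4204M, worse by 275.
No other one-to-one assignment exceeds $4479M.
Meridian's own top band is Band C ($857M), but forcing Meridian→Band C and reassigning the rest optimally gives only $4233M — worse by 246.

Meridian receives Band A.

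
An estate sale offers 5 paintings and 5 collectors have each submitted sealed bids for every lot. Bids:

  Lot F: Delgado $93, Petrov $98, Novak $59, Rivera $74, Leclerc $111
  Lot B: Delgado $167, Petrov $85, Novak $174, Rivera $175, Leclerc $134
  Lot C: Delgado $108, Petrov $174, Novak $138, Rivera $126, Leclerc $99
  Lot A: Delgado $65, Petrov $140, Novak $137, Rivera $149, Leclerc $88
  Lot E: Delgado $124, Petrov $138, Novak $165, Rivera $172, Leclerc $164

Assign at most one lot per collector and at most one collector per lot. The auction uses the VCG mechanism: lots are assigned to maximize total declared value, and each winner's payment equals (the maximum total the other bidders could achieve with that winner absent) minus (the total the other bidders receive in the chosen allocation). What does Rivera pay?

Rivera pays $25.

Efficient allocation: Delgado→Lot B ($167), Petrov→Lot C ($174), Novak→Lot E ($165), Rivera→Lot A ($149), Leclerc→Lot F ($111); total welfare W = $766.
Rivera receives Lot A at value $149, so the others get W − 149 = $617.
Without Rivera: best allocation of the remaining 4 bidders over all 5 lots is Delgado→Lot B ($167), Petrov→Lot C ($174), Novak→Lot A ($137), Leclerc→Lot E ($164), total $642.
VCG payment = (others' best without Rivera) − (others' welfare with Rivera) = 642 − 617 = $25.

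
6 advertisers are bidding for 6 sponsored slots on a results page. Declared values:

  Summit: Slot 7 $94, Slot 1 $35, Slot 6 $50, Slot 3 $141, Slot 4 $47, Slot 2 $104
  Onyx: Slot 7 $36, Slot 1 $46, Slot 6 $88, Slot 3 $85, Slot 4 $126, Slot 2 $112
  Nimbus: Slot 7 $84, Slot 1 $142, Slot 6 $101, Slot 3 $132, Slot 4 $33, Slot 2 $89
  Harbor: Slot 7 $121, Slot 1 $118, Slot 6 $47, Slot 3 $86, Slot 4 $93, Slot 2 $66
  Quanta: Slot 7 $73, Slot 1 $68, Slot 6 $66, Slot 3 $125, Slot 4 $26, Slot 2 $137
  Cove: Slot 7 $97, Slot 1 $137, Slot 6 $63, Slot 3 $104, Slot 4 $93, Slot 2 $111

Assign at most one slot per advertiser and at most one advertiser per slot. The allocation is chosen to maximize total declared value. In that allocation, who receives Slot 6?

Optimal: Summit→Slot 3 ($141), Onyx→Slot 4 ($126), Nimbus→Slot 6 ($101), Harbor→Slot 7 ($121), Quanta→Slot 2 ($137), Cove→Slot 1 ($137) — total 141+126+101+121+137+137 = $763.
Row-greedy (each advertiser in turn takes its best remaining slot) gives $730, worse by 33.
Every other assignment is strictly worse.
Nimbus's own top slot is Slot 1 ($142), but forcing Nimbus→Slot 1 and reassigning the rest optimally gives only $730 — worse by 33.

Nimbus receives Slot 6.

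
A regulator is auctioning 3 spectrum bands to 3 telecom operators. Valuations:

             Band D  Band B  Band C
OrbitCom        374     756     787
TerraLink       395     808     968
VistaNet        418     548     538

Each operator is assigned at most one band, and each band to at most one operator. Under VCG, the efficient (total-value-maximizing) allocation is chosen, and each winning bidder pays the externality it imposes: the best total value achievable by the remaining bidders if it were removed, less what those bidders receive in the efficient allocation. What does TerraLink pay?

TerraLink pays $161M.

Efficient allocation: OrbitCom→Band B ($756M), TerraLink→Band C ($968M), VistaNet→Band D ($418M); total welfare W = $2142M.
TerraLink receives Band C at value $968M, so the others get W − 968 = $1174M.
Without TerraLink: best allocation of the remaining 2 bidders over all 3 bands is OrbitCom→Band C ($787M), VistaNet→Band B ($548M), total $1335M.
VCG payment = (others' best without TerraLink) − (others' welfare with TerraLink) = 1335 − 1174 = $161M.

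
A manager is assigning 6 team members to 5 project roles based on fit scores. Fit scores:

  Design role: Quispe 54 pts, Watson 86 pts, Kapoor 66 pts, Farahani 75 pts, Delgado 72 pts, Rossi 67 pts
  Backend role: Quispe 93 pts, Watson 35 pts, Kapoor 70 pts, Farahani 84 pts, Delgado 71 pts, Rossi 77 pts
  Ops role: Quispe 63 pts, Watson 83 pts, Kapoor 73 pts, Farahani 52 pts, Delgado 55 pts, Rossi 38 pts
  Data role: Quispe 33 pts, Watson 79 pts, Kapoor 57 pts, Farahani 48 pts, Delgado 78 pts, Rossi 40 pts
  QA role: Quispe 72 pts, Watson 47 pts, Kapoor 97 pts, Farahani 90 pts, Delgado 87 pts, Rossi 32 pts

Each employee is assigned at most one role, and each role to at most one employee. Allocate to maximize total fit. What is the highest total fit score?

This is the linear assignment problem.
Optimal: Farahani→Design role (75 pts), Quispe→Backend role (93 pts), Watson→Ops role (83 pts), Delgado→Data role (78 pts), Kapoor→QA role (97 pts) — total 75+93+83+78+97 = 426 pts.
Column-greedy (each role in turn goes to its best remaining employee) gives 420 pts, worse by 6.
Next-best assignment: Watson→Design role, Quispe→Backend role, Kapoor→Ops role, Delgado→Data role, Farahani→QA role = 420 pts.
Every other assignment is strictly worse.

Maximum total: 426 pts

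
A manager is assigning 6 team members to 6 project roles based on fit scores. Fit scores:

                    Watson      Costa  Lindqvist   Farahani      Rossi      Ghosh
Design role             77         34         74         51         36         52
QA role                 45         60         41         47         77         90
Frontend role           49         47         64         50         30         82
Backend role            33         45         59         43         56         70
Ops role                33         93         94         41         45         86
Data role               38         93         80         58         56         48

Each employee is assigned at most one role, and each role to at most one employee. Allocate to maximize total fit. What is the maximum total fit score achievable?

Maximum total: 466 pts

Optimal: Watson→Design role (77 pts), Costa→Data role (93 pts), Lindqvist→Ops role (94 pts), Farahani→Backend role (43 pts), Rossi→QA role (77 pts), Ghosh→Frontend role (82 pts) — total 77+93+94+43+77+82 = 466 pts.
Next-best assignment: Watson→Design role, Costa→Data role, Lindqvist→Ops role, Farahani→Frontend role, Rossi→QA role, Ghosh→Backend role = 461 pts.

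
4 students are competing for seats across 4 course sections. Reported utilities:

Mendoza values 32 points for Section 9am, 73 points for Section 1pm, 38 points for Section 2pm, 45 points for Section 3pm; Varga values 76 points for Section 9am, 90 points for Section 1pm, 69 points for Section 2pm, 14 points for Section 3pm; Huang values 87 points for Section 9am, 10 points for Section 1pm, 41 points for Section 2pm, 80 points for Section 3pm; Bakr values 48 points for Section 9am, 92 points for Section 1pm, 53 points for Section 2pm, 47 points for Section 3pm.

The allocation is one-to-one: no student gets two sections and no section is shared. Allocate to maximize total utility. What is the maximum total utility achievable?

Optimal: Mendoza→Section 3pm (45 points), Varga→Section 2pm (69 points), Huang→Section 9am (87 points), Bakr→Section 1pm (92 points) — total 45+69+87+92 = 293 points.
Swapping Huang↔Mendoza (Huang→Section 3pm 80 points, Mendoza→Section 9am 32 points) loses 20.

Max total: 293 points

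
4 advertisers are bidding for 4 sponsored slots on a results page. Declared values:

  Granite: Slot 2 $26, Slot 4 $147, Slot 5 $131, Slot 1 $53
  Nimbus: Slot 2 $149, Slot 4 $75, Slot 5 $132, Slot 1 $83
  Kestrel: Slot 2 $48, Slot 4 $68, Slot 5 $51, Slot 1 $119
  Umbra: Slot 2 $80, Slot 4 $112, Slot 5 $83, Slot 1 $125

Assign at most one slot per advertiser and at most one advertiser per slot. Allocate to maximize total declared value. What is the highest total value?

Max total: $511

Optimal: Granite→Slot 5 ($131), Nimbus→Slot 2 ($149), Kestrel→Slot 1 ($119), Umbra→Slot 4 ($112) — total 131+149+119+112 = $511.
Column-greedy (each slot in turn goes to its best remaining advertiser) gives $498, worse by 13.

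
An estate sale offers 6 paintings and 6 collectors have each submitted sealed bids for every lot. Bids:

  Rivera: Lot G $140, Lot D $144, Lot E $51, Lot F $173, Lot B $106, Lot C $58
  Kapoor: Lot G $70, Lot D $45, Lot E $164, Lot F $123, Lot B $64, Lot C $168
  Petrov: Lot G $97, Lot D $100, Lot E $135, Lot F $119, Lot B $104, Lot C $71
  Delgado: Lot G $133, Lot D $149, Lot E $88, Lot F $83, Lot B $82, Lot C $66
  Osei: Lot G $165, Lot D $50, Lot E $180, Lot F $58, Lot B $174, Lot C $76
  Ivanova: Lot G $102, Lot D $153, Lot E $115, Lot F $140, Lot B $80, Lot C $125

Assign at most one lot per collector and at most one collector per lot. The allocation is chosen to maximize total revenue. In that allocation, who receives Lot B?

Optimal: Rivera→Lot F ($173), Kapoor→Lot C ($168), Petrov→Lot E ($135), Delgado→Lot G ($133), Osei→Lot B ($174), Ivanova→Lot D ($153) — total 173+168+135+133+174+153 = $936.
Row-greedy (each collector in turn takes its best remaining lot) gives $901, worse by 35.
Next-best assignment: Rivera→Lot F, Kapoor→Lot C, Petrov→Lot B, Delgado→Lot G, Osei→Lot E, Ivanova→Lot D = $911.
Swapping Petrov↔Delgado (Petrov→Lot G $97, Delgado→Lot E $88) loses 83.
Osei's own top lot is Lot E ($180), but forcing Osei→Lot E and reassigning the rest optimally gives only $911 — worse by 25.

Osei receives Lot B.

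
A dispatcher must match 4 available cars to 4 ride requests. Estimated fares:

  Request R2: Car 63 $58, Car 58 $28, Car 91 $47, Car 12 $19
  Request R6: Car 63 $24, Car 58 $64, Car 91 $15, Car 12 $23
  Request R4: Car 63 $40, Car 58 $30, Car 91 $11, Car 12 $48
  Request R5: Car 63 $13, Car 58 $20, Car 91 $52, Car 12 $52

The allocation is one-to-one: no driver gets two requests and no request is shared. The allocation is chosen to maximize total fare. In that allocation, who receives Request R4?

Optimal: Car 63→Request R2 ($58), Car 58→Request R6 ($64), Car 91→Request R5 ($52), Car 12→Request R4 ($48) — total 58+64+52+48 = $222.
Next-best assignment: Car 63→Request R4, Car 58→Request R6, Car 91→Request R2, Car 12→Request R5 = $203.
Swapping Car 91↔Car 58 (Car 91→Request R6 $15, Car 58→Request R5 $20) loses 81.
No other one-to-one assignment exceeds $222.
Car 12's own top request is Request R5 ($52), but forcing Car 12→Request R5 and reassigning the rest optimally gives only $203 — worse by 19.

Car 12 receives Request R4.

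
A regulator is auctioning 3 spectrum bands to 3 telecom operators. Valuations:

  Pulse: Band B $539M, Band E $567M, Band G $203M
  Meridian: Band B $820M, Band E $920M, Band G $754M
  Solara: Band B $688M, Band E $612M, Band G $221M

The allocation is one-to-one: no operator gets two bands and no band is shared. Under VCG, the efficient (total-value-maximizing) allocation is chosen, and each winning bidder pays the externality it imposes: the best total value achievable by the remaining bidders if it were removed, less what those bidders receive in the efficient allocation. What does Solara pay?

Efficient allocation: Pulse→Band E ($567M), Meridian→Band G ($754M), Solara→Band B ($688M); total welfare W = $2009M.
Solara receives Band B at value $688M, so the others get W − 688 = $1321M.
Without Solara: best allocation of the remaining 2 bidders over all 3 bands is Pulse→Band B ($539M), Meridian→Band E ($920M), total $1459M.
VCG payment = (others' best without Solara) − (others' welfare with Solara) = 1459 − 1321 = $138M.

Solara pays $138M.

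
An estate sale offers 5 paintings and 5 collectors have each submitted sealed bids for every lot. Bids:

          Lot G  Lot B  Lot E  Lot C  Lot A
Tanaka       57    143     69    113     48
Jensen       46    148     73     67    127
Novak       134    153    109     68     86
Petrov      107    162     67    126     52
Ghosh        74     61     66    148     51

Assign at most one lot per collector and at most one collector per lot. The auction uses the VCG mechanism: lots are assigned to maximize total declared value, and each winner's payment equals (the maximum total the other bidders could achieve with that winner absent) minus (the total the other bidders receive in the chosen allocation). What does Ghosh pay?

Efficient allocation: Tanaka→Lot E ($69), Jensen→Lot A ($127), Novak→Lot G ($134), Petrov→Lot B ($162), Ghosh→Lot C ($148); total welfare W = $640.
Ghosh receives Lot C at value $148, so the others get W − 148 = $492.
Without Ghosh: best allocation of the remaining 4 bidders over all 5 lots is Tanaka→Lot C ($113), Jensen→Lot A ($127), Novak→Lot G ($134), Petrov→Lot B ($162), total $536.
VCG payment = (others' best without Ghosh) − (others' welfare with Ghosh) = 536 − 492 = $44.

Ghosh pays $44.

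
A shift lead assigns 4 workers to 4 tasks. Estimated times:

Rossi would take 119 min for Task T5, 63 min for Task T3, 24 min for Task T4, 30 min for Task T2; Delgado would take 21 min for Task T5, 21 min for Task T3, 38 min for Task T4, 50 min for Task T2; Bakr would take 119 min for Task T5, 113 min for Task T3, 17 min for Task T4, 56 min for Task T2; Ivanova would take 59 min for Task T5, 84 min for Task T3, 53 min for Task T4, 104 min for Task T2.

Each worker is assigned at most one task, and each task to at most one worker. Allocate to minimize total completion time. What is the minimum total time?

Optimal: Rossi→Task T2 (30 min), Delgado→Task T3 (21 min), Bakr→Task T4 (17 min), Ivanova→Task T5 (59 min) — total 30+21+17+59 = 127 min.
Swapping Bakr↔Delgado (Bakr→Task T3 113 min, Delgado→Task T4 38 min) adds 113.
Checked against all permutations: 127 min is optimal.

Min total: 127 min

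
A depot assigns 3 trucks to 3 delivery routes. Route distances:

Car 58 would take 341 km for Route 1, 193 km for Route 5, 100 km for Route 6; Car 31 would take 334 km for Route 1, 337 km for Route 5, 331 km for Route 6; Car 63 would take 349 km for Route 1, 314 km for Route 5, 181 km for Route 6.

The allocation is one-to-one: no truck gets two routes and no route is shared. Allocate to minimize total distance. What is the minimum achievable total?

Min total: 708 km

Optimal: Car 58→Route 5 (193 km), Car 31→Route 1 (334 km), Car 63→Route 6 (181 km) — total 193+334+181 = 708 km.
Every other assignment is strictly worse.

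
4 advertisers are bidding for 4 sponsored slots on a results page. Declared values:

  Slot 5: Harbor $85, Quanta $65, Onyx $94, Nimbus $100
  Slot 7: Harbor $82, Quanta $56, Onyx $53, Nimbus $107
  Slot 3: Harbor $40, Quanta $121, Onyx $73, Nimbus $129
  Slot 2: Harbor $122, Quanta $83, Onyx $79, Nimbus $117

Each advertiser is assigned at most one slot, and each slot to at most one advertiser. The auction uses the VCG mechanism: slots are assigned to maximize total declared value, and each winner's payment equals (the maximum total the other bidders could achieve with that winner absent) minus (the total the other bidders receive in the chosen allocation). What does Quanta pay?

Quanta pays $22.

Efficient allocation: Harbor→Slot 2 ($122), Quanta→Slot 3 ($121), Onyx→Slot 5 ($94), Nimbus→Slot 7 ($107); total welfare W = $444.
Quanta receives Slot 3 at value $121, so the others get W − 121 = $323.
Without Quanta: best allocation of the remaining 3 bidders over all 4 slots is Harbor→Slot 2 ($122), Onyx→Slot 5 ($94), Nimbus→Slot 3 ($129), total $345.
VCG payment = (others' best without Quanta) − (others' welfare with Quanta) = 345 − 323 = $22.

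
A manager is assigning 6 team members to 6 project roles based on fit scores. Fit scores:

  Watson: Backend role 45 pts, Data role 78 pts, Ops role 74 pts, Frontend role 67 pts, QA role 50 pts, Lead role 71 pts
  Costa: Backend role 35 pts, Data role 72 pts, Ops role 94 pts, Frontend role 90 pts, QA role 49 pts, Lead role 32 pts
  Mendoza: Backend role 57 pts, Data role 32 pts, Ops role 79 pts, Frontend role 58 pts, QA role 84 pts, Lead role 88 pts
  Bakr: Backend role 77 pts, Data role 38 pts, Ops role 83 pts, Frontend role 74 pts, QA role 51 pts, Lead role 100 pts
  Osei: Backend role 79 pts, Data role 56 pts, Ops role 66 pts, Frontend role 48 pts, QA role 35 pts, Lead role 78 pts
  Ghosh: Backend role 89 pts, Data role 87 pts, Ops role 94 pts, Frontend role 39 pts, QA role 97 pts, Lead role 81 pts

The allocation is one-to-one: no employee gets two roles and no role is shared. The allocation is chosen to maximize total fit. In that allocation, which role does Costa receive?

Costa receives Frontend role.

This is a one-to-one assignment (maximum-weight bipartite matching).
Optimal: Watson→Data role (78 pts), Costa→Frontend role (90 pts), Mendoza→QA role (84 pts), Bakr→Lead role (100 pts), Osei→Backend role (79 pts), Ghosh→Ops role (94 pts) — total 78+90+84+100+79+94 = 525 pts.
Column-greedy (each role in turn goes to its best remaining employee) gives 497 pts, worse by 28.
Next-best assignment: Watson→Data role, Costa→Frontend role, Mendoza→Ops role, Bakr→Lead role, Osei→Backend role, Ghosh→QA role = 523 pts.
Costa's own top role is Ops role (94 pts), but forcing Costa→Ops role and reassigning the rest optimally gives only 511 pts — worse by 14.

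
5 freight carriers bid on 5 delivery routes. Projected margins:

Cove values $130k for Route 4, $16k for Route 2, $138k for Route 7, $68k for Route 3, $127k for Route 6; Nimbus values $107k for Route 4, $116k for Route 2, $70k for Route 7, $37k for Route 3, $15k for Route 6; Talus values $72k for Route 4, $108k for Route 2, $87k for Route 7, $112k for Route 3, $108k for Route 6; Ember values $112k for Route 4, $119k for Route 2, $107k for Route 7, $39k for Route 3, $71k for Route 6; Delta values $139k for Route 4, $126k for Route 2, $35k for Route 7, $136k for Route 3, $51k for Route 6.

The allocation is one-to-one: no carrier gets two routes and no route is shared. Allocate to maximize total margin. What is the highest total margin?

Optimal: Cove→Route 7 ($138k), Nimbus→Route 2 ($116k), Talus→Route 6 ($108k), Ember→Route 4 ($112k), Delta→Route 3 ($136k) — total 138+116+108+112+136 = $610k.
Max-entry greedy (repeatedly take the single best remaining cell) gives $523k, worse by 87.
Next-best assignment: Cove→Route 7, Nimbus→Route 4, Talus→Route 6, Ember→Route 2, Delta→Route 3 = $608k.
Every other assignment is strictly worse.

Max total: $610k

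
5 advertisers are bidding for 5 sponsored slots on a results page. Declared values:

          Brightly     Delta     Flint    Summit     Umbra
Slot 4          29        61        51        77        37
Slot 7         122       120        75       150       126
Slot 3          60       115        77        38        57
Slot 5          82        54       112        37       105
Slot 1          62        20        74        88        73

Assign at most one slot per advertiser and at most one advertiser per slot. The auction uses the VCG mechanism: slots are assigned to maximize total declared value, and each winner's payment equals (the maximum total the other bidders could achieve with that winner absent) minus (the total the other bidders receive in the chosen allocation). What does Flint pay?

Flint pays $45.

Efficient allocation: Brightly→Slot 7 ($122), Delta→Slot 3 ($115), Flint→Slot 5 ($112), Summit→Slot 4 ($77), Umbra→Slot 1 ($73); total welfare W = $499.
Flint receives Slot 5 at value $112, so the others get W − 112 = $387.
Without Flint: best allocation of the remaining 4 bidders over all 5 slots is Brightly→Slot 1 ($62), Delta→Slot 3 ($115), Summit→Slot 7 ($150), Umbra→Slot 5 ($105), total $432.
VCG payment = (others' best without Flint) − (others' welfare with Flint) = 432 − 387 = $45.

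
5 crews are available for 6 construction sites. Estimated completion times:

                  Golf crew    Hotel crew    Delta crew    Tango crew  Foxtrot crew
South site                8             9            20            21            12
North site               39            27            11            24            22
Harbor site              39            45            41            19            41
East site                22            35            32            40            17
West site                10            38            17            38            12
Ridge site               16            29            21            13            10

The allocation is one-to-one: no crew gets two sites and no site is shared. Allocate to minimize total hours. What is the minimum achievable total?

Optimal: Golf crew→West site (10 hours), Hotel crew→South site (9 hours), Delta crew→North site (11 hours), Tango crew→Harbor site (19 hours), Foxtrot crew→Ridge site (10 hours) — total 10+9+11+19+10 = 59 hours.
Column-greedy (each site in turn goes to its cheapest remaining crew) gives 93 hours, worse by 34.
Swapping Golf crew↔Tango crew (Golf crew→Harbor site 39 hours, Tango crew→West site 38 hours) adds 48.

Min total: 59 hours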